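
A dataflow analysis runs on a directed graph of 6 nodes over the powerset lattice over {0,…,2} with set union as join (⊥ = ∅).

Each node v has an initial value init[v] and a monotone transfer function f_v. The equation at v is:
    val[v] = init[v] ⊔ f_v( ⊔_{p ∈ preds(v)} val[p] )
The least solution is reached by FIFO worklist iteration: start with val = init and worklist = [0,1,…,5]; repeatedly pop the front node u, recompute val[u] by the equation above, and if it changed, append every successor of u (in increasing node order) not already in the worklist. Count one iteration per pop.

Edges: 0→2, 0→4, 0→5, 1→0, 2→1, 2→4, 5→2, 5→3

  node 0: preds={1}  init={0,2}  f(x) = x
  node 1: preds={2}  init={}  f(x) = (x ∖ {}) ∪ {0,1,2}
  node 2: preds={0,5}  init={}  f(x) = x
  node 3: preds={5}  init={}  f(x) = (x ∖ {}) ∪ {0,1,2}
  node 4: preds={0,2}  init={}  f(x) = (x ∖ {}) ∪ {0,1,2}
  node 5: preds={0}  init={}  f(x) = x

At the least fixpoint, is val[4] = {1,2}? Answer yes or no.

Trace (15 dequeues):
  [1] u=0 | in {} | out {0,2} | ==
  [2] u=1 | in {} | out {0,1,2} | prev {} | push {0}
  [3] u=2 | in {0,2} | out {0,2} | prev {} | push {1}
  [4] u=3 | in {} | out {0,1,2} | prev {} | push {}
  [5] u=4 | in {0,2} | out {0,1,2} | prev {} | push {}
  [6] u=5 | in {0,2} | out {0,2} | prev {} | push {2,3}
  [7] u=0 | in {0,1,2} | out {0,1,2} | prev {0,2} | push {4,5}
  [8] u=1 | in {0,2} | out {0,1,2} | ==
  [9] u=2 | in {0,1,2} | out {0,1,2} | prev {0,2} | push {1}
  [10] u=3 | in {0,2} | out {0,1,2} | ==
  [11] u=4 | in {0,1,2} | out {0,1,2} | ==
  [12] u=5 | in {0,1,2} | out {0,1,2} | prev {0,2} | push {2,3}
  [13] u=1 | in {0,1,2} | out {0,1,2} | ==
  [14] u=2 | in {0,1,2} | out {0,1,2} | ==
  [15] u=3 | in {0,1,2} | out {0,1,2} | ==

Converged values:
  [0] {0,1,2}
  [1] {0,1,2}
  [2] {0,1,2}
  [3] {0,1,2}
  [4] {0,1,2}
  [5] {0,1,2}

no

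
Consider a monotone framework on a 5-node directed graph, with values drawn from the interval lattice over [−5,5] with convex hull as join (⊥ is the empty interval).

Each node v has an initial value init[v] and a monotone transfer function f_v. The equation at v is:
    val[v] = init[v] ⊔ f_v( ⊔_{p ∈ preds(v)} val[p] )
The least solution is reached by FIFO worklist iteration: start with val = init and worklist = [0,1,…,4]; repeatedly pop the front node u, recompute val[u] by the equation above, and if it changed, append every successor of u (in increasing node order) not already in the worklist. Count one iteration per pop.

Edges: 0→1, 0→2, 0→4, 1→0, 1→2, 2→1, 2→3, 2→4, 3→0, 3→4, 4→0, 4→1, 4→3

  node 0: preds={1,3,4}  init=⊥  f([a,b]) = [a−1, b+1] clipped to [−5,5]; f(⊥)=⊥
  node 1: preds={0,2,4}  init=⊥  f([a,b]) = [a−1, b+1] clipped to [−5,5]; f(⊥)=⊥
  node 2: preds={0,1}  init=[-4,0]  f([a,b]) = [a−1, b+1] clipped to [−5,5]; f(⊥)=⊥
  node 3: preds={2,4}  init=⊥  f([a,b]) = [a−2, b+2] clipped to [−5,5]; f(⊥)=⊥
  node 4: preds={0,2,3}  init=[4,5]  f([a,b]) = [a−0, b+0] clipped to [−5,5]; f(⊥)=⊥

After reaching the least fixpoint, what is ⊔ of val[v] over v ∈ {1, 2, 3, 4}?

Trace (10 dequeues):
  [1] u=0 | in [4,5] | out [3,5] | prev ⊥ | push {}
  [2] u=1 | in [-4,5] | out [-5,5] | prev ⊥ | push {0}
  [3] u=2 | in [-5,5] | out [-5,5] | prev [-4,0] | push {1}
  [4] u=3 | in [-5,5] | out [-5,5] | prev ⊥ | push {}
  [5] u=4 | in [-5,5] | out [-5,5] | prev [4,5] | push {3}
  [6] u=0 | in [-5,5] | out [-5,5] | prev [3,5] | push {2,4}
  [7] u=1 | in [-5,5] | out [-5,5] | ==
  [8] u=3 | in [-5,5] | out [-5,5] | ==
  [9] u=2 | in [-5,5] | out [-5,5] | ==
  [10] u=4 | in [-5,5] | out [-5,5] | ==

Converged values:
  [0] [-5,5]
  [1] [-5,5]
  [2] [-5,5]
  [3] [-5,5]
  [4] [-5,5]

[-5,5]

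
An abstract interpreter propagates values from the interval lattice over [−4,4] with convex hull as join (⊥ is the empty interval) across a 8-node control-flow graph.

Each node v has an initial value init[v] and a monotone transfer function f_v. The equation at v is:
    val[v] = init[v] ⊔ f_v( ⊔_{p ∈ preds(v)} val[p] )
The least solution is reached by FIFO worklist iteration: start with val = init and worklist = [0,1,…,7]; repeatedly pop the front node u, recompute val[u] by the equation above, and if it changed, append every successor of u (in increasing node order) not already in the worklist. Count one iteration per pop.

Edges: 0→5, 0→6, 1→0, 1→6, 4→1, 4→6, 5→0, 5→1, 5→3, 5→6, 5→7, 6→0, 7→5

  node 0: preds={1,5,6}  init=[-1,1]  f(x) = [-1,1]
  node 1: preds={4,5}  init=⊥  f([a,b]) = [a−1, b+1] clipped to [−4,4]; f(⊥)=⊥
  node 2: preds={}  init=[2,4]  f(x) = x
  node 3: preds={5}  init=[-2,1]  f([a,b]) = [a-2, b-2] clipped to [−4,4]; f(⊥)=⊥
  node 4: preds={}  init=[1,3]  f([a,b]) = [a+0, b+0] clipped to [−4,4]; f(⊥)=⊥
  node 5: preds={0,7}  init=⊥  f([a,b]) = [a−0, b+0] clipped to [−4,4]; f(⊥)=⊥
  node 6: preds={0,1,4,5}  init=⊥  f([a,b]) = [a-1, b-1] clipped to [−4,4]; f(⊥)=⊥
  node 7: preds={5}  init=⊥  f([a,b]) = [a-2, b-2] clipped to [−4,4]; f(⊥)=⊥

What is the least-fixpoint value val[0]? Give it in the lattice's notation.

Iteration log — 25 steps:
  step 1. node 0  ⊔preds=⊥  new=[-1,1]  stable
  step 2. node 1  ⊔preds=[1,3]  new=[0,4]  old=⊥  +wl: 0
  step 3. node 2  ⊔preds=⊥  new=[2,4]  stable
  step 4. node 3  ⊔preds=⊥  new=[-2,1]  stable
  step 5. node 4  ⊔preds=⊥  new=[1,3]  stable
  step 6. node 5  ⊔preds=[-1,1]  new=[-1,1]  old=⊥  +wl: 1,3
  step 7. node 6  ⊔preds=[-1,4]  new=[-2,3]  old=⊥  +wl: 
  step 8. node 7  ⊔preds=[-1,1]  new=[-3,-1]  old=⊥  +wl: 5
  step 9. node 0  ⊔preds=[-2,4]  new=[-1,1]  stable
  step 10. node 1  ⊔preds=[-1,3]  new=[-2,4]  old=[0,4]  +wl: 0,6
  step 11. node 3  ⊔preds=[-1,1]  new=[-3,1]  old=[-2,1]  +wl: 
  step 12. node 5  ⊔preds=[-3,1]  new=[-3,1]  old=[-1,1]  +wl: 1,3,7
  step 13. node 0  ⊔preds=[-3,4]  new=[-1,1]  stable
  step 14. node 6  ⊔preds=[-3,4]  new=[-4,3]  old=[-2,3]  +wl: 0
  step 15. node 1  ⊔preds=[-3,3]  new=[-4,4]  old=[-2,4]  +wl: 6
  step 16. node 3  ⊔preds=[-3,1]  new=[-4,1]  old=[-3,1]  +wl: 
  step 17. node 7  ⊔preds=[-3,1]  new=[-4,-1]  old=[-3,-1]  +wl: 5
  step 18. node 0  ⊔preds=[-4,4]  new=[-1,1]  stable
  step 19. node 6  ⊔preds=[-4,4]  new=[-4,3]  stable
  step 20. node 5  ⊔preds=[-4,1]  new=[-4,1]  old=[-3,1]  +wl: 0,1,3,6,7
  step 21. node 0  ⊔preds=[-4,4]  new=[-1,1]  stable
  step 22. node 1  ⊔preds=[-4,3]  new=[-4,4]  stable
  step 23. node 3  ⊔preds=[-4,1]  new=[-4,1]  stable
  step 24. node 6  ⊔preds=[-4,4]  new=[-4,3]  stable
  step 25. node 7  ⊔preds=[-4,1]  new=[-4,-1]  stable

Least fixpoint reached:
  node 0: [-1,1]
  node 1: [-4,4]
  node 2: [2,4]
  node 3: [-4,1]
  node 4: [1,3]
  node 5: [-4,1]
  node 6: [-4,3]
  node 7: [-4,-1]

[-1,1]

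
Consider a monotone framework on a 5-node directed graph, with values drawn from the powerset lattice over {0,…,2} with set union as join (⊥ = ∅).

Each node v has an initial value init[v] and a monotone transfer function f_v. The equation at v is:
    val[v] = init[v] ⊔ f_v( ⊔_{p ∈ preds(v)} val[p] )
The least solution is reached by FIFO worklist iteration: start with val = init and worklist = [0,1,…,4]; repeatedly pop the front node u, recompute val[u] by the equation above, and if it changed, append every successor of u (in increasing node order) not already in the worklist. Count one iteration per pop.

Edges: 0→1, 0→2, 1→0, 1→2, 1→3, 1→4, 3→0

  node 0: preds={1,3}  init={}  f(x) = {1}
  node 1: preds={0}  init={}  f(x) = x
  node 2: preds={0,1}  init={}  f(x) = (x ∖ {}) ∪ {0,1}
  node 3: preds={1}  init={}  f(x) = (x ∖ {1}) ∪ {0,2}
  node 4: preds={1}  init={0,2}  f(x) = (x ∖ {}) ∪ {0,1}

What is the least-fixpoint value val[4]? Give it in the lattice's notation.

Trace (6 dequeues):
  [1] u=0 | in {} | out {1} | prev {} | push {}
  [2] u=1 | in {1} | out {1} | prev {} | push {0}
  [3] u=2 | in {1} | out {0,1} | prev {} | push {}
  [4] u=3 | in {1} | out {0,2} | prev {} | push {}
  [5] u=4 | in {1} | out {0,1,2} | prev {0,2} | push {}
  [6] u=0 | in {0,1,2} | out {1} | ==

Converged values:
  [0] {1}
  [1] {1}
  [2] {0,1}
  [3] {0,2}
  [4] {0,1,2}

{0,1,2}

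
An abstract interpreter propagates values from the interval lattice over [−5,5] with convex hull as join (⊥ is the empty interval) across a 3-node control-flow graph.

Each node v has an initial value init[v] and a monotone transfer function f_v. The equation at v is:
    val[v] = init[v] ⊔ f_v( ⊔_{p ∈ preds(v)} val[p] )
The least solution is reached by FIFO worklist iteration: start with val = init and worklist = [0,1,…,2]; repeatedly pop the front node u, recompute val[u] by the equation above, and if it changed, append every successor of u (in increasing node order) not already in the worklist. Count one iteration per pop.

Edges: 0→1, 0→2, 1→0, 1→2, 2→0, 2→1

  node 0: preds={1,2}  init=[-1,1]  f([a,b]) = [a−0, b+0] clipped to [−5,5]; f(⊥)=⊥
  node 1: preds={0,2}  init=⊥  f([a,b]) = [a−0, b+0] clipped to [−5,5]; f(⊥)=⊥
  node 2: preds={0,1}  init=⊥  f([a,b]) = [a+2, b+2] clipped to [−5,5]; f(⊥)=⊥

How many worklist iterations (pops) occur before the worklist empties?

Trace (10 dequeues):
  [1] u=0 | in ⊥ | out [-1,1] | ==
  [2] u=1 | in [-1,1] | out [-1,1] | prev ⊥ | push {0}
  [3] u=2 | in [-1,1] | out [1,3] | prev ⊥ | push {1}
  [4] u=0 | in [-1,3] | out [-1,3] | prev [-1,1] | push {2}
  [5] u=1 | in [-1,3] | out [-1,3] | prev [-1,1] | push {0}
  [6] u=2 | in [-1,3] | out [1,5] | prev [1,3] | push {1}
  [7] u=0 | in [-1,5] | out [-1,5] | prev [-1,3] | push {2}
  [8] u=1 | in [-1,5] | out [-1,5] | prev [-1,3] | push {0}
  [9] u=2 | in [-1,5] | out [1,5] | ==
  [10] u=0 | in [-1,5] | out [-1,5] | ==

Converged values:
  [0] [-1,5]
  [1] [-1,5]
  [2] [1,5]

10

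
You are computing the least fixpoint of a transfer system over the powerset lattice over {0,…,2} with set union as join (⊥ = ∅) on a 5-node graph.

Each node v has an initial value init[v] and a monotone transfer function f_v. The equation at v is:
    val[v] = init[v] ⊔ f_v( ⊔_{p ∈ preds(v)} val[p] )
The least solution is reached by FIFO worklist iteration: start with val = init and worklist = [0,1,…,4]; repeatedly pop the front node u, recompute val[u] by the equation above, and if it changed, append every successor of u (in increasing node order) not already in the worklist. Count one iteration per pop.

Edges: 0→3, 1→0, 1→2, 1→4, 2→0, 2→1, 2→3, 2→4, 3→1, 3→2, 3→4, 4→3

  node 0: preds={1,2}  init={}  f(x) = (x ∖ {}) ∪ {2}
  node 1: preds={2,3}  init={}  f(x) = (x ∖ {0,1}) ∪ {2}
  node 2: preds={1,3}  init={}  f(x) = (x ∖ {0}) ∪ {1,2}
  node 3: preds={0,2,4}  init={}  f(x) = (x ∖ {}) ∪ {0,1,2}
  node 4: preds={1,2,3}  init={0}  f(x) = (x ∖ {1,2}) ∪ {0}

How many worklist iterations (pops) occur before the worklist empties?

Iteration log — 9 steps:
  step 1. node 0  ⊔preds={}  new={2}  old={}  +wl: 
  step 2. node 1  ⊔preds={}  new={2}  old={}  +wl: 0
  step 3. node 2  ⊔preds={2}  new={1,2}  old={}  +wl: 1
  step 4. node 3  ⊔preds={0,1,2}  new={0,1,2}  old={}  +wl: 2
  step 5. node 4  ⊔preds={0,1,2}  new={0}  stable
  step 6. node 0  ⊔preds={1,2}  new={1,2}  old={2}  +wl: 3
  step 7. node 1  ⊔preds={0,1,2}  new={2}  stable
  step 8. node 2  ⊔preds={0,1,2}  new={1,2}  stable
  step 9. node 3  ⊔preds={0,1,2}  new={0,1,2}  stable

Least fixpoint reached:
  node 0: {1,2}
  node 1: {2}
  node 2: {1,2}
  node 3: {0,1,2}
  node 4: {0}

9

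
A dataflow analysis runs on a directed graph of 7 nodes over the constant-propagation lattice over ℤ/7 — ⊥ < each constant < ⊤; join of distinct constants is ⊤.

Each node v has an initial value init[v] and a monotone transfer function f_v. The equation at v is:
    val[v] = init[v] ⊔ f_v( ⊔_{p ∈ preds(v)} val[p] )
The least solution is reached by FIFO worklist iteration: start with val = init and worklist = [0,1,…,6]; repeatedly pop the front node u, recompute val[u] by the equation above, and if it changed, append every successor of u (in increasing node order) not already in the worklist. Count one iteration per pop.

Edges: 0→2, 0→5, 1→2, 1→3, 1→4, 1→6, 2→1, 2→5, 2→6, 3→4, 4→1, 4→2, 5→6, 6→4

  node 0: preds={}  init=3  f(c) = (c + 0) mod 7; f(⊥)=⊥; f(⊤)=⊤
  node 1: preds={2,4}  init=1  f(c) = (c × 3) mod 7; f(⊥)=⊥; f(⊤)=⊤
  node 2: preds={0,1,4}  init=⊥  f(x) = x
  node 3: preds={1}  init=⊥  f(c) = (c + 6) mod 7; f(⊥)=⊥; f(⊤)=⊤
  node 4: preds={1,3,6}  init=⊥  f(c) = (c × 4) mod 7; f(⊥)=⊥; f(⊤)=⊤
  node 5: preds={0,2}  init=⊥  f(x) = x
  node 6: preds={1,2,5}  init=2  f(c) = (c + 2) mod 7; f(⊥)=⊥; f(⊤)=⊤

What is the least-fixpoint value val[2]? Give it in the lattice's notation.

⊤

Trace (13 dequeues):
  [1] u=0 | in ⊥ | out 3 | ==
  [2] u=1 | in ⊥ | out 1 | ==
  [3] u=2 | in ⊤ | out ⊤ | prev ⊥ | push {1}
  [4] u=3 | in 1 | out 0 | prev ⊥ | push {}
  [5] u=4 | in ⊤ | out ⊤ | prev ⊥ | push {2}
  [6] u=5 | in ⊤ | out ⊤ | prev ⊥ | push {}
  [7] u=6 | in ⊤ | out ⊤ | prev 2 | push {4}
  [8] u=1 | in ⊤ | out ⊤ | prev 1 | push {3,6}
  [9] u=2 | in ⊤ | out ⊤ | ==
  [10] u=4 | in ⊤ | out ⊤ | ==
  [11] u=3 | in ⊤ | out ⊤ | prev 0 | push {4}
  [12] u=6 | in ⊤ | out ⊤ | ==
  [13] u=4 | in ⊤ | out ⊤ | ==

Converged values:
  [0] 3
  [1] ⊤
  [2] ⊤
  [3] ⊤
  [4] ⊤
  [5] ⊤
  [6] ⊤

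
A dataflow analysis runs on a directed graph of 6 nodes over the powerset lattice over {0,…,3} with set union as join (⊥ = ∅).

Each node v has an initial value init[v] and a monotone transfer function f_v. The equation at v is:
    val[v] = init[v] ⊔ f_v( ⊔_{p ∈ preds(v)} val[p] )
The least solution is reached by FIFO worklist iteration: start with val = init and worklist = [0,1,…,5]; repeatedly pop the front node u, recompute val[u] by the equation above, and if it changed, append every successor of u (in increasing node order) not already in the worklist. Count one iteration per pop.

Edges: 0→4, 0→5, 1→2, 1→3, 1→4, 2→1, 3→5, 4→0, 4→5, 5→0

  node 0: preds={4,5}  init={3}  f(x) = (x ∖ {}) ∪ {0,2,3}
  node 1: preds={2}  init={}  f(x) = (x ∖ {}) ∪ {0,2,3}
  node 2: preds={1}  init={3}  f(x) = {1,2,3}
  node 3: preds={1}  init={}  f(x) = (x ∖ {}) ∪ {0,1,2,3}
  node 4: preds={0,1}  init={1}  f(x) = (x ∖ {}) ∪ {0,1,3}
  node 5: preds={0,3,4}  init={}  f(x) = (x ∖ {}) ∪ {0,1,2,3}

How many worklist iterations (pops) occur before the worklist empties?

Trace (11 dequeues):
  [1] u=0 | in {1} | out {0,1,2,3} | prev {3} | push {}
  [2] u=1 | in {3} | out {0,2,3} | prev {} | push {}
  [3] u=2 | in {0,2,3} | out {1,2,3} | prev {3} | push {1}
  [4] u=3 | in {0,2,3} | out {0,1,2,3} | prev {} | push {}
  [5] u=4 | in {0,1,2,3} | out {0,1,2,3} | prev {1} | push {0}
  [6] u=5 | in {0,1,2,3} | out {0,1,2,3} | prev {} | push {}
  [7] u=1 | in {1,2,3} | out {0,1,2,3} | prev {0,2,3} | push {2,3,4}
  [8] u=0 | in {0,1,2,3} | out {0,1,2,3} | ==
  [9] u=2 | in {0,1,2,3} | out {1,2,3} | ==
  [10] u=3 | in {0,1,2,3} | out {0,1,2,3} | ==
  [11] u=4 | in {0,1,2,3} | out {0,1,2,3} | ==

Converged values:
  [0] {0,1,2,3}
  [1] {0,1,2,3}
  [2] {1,2,3}
  [3] {0,1,2,3}
  [4] {0,1,2,3}
  [5] {0,1,2,3}

11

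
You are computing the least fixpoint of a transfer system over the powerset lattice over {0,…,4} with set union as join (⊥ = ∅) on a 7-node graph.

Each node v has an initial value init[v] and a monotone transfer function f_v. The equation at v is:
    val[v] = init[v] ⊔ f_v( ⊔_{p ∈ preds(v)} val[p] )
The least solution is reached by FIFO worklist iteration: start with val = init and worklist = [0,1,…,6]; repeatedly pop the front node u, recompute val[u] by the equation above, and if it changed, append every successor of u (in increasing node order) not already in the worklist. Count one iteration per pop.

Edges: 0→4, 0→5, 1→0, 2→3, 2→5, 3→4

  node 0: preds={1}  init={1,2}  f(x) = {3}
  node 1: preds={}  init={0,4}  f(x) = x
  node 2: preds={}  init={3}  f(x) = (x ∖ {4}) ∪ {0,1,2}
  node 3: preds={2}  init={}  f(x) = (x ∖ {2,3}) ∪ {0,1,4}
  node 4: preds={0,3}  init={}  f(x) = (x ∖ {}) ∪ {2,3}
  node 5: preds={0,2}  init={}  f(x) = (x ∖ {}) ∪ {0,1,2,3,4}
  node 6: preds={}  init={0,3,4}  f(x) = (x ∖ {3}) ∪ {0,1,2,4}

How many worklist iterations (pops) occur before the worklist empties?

Trace (7 dequeues):
  [1] u=0 | in {0,4} | out {1,2,3} | prev {1,2} | push {}
  [2] u=1 | in {} | out {0,4} | ==
  [3] u=2 | in {} | out {0,1,2,3} | prev {3} | push {}
  [4] u=3 | in {0,1,2,3} | out {0,1,4} | prev {} | push {}
  [5] u=4 | in {0,1,2,3,4} | out {0,1,2,3,4} | prev {} | push {}
  [6] u=5 | in {0,1,2,3} | out {0,1,2,3,4} | prev {} | push {}
  [7] u=6 | in {} | out {0,1,2,3,4} | prev {0,3,4} | push {}

Converged values:
  [0] {1,2,3}
  [1] {0,4}
  [2] {0,1,2,3}
  [3] {0,1,4}
  [4] {0,1,2,3,4}
  [5] {0,1,2,3,4}
  [6] {0,1,2,3,4}

7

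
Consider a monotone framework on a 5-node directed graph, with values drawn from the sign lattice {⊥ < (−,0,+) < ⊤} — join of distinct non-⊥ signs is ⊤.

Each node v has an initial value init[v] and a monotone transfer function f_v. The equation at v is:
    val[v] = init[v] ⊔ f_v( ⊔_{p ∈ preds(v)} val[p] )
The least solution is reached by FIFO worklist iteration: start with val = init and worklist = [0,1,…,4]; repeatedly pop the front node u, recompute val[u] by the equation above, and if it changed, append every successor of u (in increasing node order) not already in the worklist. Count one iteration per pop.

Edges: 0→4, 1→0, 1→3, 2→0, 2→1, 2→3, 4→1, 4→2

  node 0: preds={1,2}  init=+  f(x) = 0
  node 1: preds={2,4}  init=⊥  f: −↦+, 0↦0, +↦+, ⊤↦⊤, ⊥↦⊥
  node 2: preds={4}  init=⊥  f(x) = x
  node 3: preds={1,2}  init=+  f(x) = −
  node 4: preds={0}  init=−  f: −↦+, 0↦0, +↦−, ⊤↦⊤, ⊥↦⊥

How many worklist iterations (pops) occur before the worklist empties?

11

Trace (11 dequeues):
  [1] u=0 | in ⊥ | out ⊤ | prev + | push {}
  [2] u=1 | in − | out + | prev ⊥ | push {0}
  [3] u=2 | in − | out − | prev ⊥ | push {1}
  [4] u=3 | in ⊤ | out ⊤ | prev + | push {}
  [5] u=4 | in ⊤ | out ⊤ | prev − | push {2}
  [6] u=0 | in ⊤ | out ⊤ | ==
  [7] u=1 | in ⊤ | out ⊤ | prev + | push {0,3}
  [8] u=2 | in ⊤ | out ⊤ | prev − | push {1}
  [9] u=0 | in ⊤ | out ⊤ | ==
  [10] u=3 | in ⊤ | out ⊤ | ==
  [11] u=1 | in ⊤ | out ⊤ | ==

Converged values:
  [0] ⊤
  [1] ⊤
  [2] ⊤
  [3] ⊤
  [4] ⊤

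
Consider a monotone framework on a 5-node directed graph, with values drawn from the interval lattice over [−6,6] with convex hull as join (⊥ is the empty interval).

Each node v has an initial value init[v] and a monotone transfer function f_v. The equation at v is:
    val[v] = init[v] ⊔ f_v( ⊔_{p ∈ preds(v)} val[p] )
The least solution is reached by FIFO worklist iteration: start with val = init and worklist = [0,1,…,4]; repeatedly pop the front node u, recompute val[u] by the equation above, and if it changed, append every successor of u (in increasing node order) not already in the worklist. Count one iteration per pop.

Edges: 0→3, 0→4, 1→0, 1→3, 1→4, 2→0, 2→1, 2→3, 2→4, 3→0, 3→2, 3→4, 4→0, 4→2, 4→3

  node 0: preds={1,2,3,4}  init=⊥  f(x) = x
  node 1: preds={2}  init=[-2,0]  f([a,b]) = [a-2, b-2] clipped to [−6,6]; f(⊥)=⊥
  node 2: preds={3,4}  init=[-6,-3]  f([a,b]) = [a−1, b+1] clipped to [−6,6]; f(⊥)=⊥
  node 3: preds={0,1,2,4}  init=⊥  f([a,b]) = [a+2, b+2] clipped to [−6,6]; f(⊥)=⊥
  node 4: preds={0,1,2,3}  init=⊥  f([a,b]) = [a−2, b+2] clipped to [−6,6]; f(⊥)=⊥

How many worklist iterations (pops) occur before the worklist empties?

Worklist (19 pops):
  #1 pop 0: in=[-6,0] → [-6,0] (was ⊥); enqueue []
  #2 pop 1: in=[-6,-3] → [-6,0] (was [-2,0]); enqueue [0]
  #3 pop 2: in=⊥ → [-6,-3] (no change)
  #4 pop 3: in=[-6,0] → [-4,2] (was ⊥); enqueue [2]
  #5 pop 4: in=[-6,2] → [-6,4] (was ⊥); enqueue [3]
  #6 pop 0: in=[-6,4] → [-6,4] (was [-6,0]); enqueue [4]
  #7 pop 2: in=[-6,4] → [-6,5] (was [-6,-3]); enqueue [0,1]
  #8 pop 3: in=[-6,5] → [-4,6] (was [-4,2]); enqueue [2]
  #9 pop 4: in=[-6,6] → [-6,6] (was [-6,4]); enqueue [3]
  #10 pop 0: in=[-6,6] → [-6,6] (was [-6,4]); enqueue [4]
  #11 pop 1: in=[-6,5] → [-6,3] (was [-6,0]); enqueue [0]
  #12 pop 2: in=[-6,6] → [-6,6] (was [-6,5]); enqueue [1]
  #13 pop 3: in=[-6,6] → [-4,6] (no change)
  #14 pop 4: in=[-6,6] → [-6,6] (no change)
  #15 pop 0: in=[-6,6] → [-6,6] (no change)
  #16 pop 1: in=[-6,6] → [-6,4] (was [-6,3]); enqueue [0,3,4]
  #17 pop 0: in=[-6,6] → [-6,6] (no change)
  #18 pop 3: in=[-6,6] → [-4,6] (no change)
  #19 pop 4: in=[-6,6] → [-6,6] (no change)

Fixpoint:
  val[0] = [-6,6]
  val[1] = [-6,4]
  val[2] = [-6,6]
  val[3] = [-4,6]
  val[4] = [-6,6]

19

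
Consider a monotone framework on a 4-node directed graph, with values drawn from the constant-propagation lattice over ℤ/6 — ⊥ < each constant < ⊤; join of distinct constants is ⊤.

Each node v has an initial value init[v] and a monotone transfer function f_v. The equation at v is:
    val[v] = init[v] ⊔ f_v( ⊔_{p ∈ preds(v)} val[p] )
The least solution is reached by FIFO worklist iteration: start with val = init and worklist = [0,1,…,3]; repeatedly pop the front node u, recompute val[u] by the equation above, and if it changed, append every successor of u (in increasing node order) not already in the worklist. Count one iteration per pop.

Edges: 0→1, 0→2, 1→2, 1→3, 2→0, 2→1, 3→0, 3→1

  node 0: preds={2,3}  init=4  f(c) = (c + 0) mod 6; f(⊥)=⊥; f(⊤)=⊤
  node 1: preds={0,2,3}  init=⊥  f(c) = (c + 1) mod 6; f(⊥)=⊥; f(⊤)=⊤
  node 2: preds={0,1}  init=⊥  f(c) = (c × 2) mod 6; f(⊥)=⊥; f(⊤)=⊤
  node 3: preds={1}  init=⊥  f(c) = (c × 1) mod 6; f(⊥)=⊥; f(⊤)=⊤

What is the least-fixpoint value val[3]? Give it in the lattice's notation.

⊤

Worklist (10 pops):
  #1 pop 0: in=⊥ → 4 (no change)
  #2 pop 1: in=4 → 5 (was ⊥); enqueue []
  #3 pop 2: in=⊤ → ⊤ (was ⊥); enqueue [0,1]
  #4 pop 3: in=5 → 5 (was ⊥); enqueue []
  #5 pop 0: in=⊤ → ⊤ (was 4); enqueue [2]
  #6 pop 1: in=⊤ → ⊤ (was 5); enqueue [3]
  #7 pop 2: in=⊤ → ⊤ (no change)
  #8 pop 3: in=⊤ → ⊤ (was 5); enqueue [0,1]
  #9 pop 0: in=⊤ → ⊤ (no change)
  #10 pop 1: in=⊤ → ⊤ (no change)

Fixpoint:
  val[0] = ⊤
  val[1] = ⊤
  val[2] = ⊤
  val[3] = ⊤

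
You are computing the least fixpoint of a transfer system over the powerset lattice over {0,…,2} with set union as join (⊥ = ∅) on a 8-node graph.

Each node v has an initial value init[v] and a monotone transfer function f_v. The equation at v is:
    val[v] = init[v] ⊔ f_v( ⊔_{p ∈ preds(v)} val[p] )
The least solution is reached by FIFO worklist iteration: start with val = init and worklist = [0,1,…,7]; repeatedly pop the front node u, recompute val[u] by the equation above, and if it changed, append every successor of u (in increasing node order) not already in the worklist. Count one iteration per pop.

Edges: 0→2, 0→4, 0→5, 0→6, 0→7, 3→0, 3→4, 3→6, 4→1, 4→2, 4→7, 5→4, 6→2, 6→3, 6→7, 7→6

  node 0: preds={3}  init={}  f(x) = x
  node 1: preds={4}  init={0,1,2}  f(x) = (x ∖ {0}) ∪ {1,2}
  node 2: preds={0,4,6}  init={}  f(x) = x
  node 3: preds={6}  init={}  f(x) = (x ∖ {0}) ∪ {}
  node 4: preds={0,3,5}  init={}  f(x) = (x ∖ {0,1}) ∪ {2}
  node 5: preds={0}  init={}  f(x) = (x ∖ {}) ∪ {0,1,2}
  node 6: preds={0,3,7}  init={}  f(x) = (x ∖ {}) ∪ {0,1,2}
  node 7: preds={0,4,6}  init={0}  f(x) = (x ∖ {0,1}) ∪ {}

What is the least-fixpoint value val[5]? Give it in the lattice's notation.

Worklist (19 pops):
  #1 pop 0: in={} → {} (no change)
  #2 pop 1: in={} → {0,1,2} (no change)
  #3 pop 2: in={} → {} (no change)
  #4 pop 3: in={} → {} (no change)
  #5 pop 4: in={} → {2} (was {}); enqueue [1,2]
  #6 pop 5: in={} → {0,1,2} (was {}); enqueue [4]
  #7 pop 6: in={0} → {0,1,2} (was {}); enqueue [3]
  #8 pop 7: in={0,1,2} → {0,2} (was {0}); enqueue [6]
  #9 pop 1: in={2} → {0,1,2} (no change)
  #10 pop 2: in={0,1,2} → {0,1,2} (was {}); enqueue []
  #11 pop 4: in={0,1,2} → {2} (no change)
  #12 pop 3: in={0,1,2} → {1,2} (was {}); enqueue [0,4]
  #13 pop 6: in={0,1,2} → {0,1,2} (no change)
  #14 pop 0: in={1,2} → {1,2} (was {}); enqueue [2,5,6,7]
  #15 pop 4: in={0,1,2} → {2} (no change)
  #16 pop 2: in={0,1,2} → {0,1,2} (no change)
  #17 pop 5: in={1,2} → {0,1,2} (no change)
  #18 pop 6: in={0,1,2} → {0,1,2} (no change)
  #19 pop 7: in={0,1,2} → {0,2} (no change)

Fixpoint:
  val[0] = {1,2}
  val[1] = {0,1,2}
  val[2] = {0,1,2}
  val[3] = {1,2}
  val[4] = {2}
  val[5] = {0,1,2}
  val[6] = {0,1,2}
  val[7] = {0,2}

{0,1,2}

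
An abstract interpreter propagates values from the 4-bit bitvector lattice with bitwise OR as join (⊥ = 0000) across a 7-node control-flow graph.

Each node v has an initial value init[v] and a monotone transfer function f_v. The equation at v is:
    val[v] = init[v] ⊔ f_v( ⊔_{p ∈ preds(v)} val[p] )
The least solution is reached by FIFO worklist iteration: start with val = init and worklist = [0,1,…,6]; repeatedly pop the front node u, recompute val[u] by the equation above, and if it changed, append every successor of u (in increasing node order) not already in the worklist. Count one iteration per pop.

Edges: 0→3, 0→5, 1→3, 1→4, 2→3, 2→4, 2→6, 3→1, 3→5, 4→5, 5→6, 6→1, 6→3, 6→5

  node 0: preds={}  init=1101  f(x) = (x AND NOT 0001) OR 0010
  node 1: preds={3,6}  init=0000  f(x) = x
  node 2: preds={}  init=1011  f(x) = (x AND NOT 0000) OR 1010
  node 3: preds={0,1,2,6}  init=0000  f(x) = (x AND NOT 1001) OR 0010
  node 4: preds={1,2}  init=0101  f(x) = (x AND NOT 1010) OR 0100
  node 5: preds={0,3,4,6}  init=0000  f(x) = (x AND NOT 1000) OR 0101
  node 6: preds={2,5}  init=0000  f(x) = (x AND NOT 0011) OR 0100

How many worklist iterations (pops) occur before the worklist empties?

11

Worklist (11 pops):
  #1 pop 0: in=0000 → 1111 (was 1101); enqueue []
  #2 pop 1: in=0000 → 0000 (no change)
  #3 pop 2: in=0000 → 1011 (no change)
  #4 pop 3: in=1111 → 0110 (was 0000); enqueue [1]
  #5 pop 4: in=1011 → 0101 (no change)
  #6 pop 5: in=1111 → 0111 (was 0000); enqueue []
  #7 pop 6: in=1111 → 1100 (was 0000); enqueue [3,5]
  #8 pop 1: in=1110 → 1110 (was 0000); enqueue [4]
  #9 pop 3: in=1111 → 0110 (no change)
  #10 pop 5: in=1111 → 0111 (no change)
  #11 pop 4: in=1111 → 0101 (no change)

Fixpoint:
  val[0] = 1111
  val[1] = 1110
  val[2] = 1011
  val[3] = 0110
  val[4] = 0101
  val[5] = 0111
  val[6] = 1100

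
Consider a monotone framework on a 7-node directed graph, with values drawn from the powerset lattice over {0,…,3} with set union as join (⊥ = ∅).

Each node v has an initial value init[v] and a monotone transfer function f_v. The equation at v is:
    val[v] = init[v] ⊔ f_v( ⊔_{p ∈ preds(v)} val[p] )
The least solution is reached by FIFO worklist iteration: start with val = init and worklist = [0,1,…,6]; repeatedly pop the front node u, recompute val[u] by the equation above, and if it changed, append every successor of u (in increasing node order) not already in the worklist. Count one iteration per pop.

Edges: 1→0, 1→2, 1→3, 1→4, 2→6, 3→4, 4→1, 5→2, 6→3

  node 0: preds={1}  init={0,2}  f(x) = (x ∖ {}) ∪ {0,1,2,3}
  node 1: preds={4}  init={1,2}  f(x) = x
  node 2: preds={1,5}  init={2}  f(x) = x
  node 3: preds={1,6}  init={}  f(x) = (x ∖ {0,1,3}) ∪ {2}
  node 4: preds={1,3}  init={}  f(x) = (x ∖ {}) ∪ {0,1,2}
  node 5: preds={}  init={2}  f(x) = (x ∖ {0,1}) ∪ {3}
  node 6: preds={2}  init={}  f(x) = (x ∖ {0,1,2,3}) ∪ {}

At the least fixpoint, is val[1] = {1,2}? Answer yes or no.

Trace (13 dequeues):
  [1] u=0 | in {1,2} | out {0,1,2,3} | prev {0,2} | push {}
  [2] u=1 | in {} | out {1,2} | ==
  [3] u=2 | in {1,2} | out {1,2} | prev {2} | push {}
  [4] u=3 | in {1,2} | out {2} | prev {} | push {}
  [5] u=4 | in {1,2} | out {0,1,2} | prev {} | push {1}
  [6] u=5 | in {} | out {2,3} | prev {2} | push {2}
  [7] u=6 | in {1,2} | out {} | ==
  [8] u=1 | in {0,1,2} | out {0,1,2} | prev {1,2} | push {0,3,4}
  [9] u=2 | in {0,1,2,3} | out {0,1,2,3} | prev {1,2} | push {6}
  [10] u=0 | in {0,1,2} | out {0,1,2,3} | ==
  [11] u=3 | in {0,1,2} | out {2} | ==
  [12] u=4 | in {0,1,2} | out {0,1,2} | ==
  [13] u=6 | in {0,1,2,3} | out {} | ==

Converged values:
  [0] {0,1,2,3}
  [1] {0,1,2}
  [2] {0,1,2,3}
  [3] {2}
  [4] {0,1,2}
  [5] {2,3}
  [6] {}

no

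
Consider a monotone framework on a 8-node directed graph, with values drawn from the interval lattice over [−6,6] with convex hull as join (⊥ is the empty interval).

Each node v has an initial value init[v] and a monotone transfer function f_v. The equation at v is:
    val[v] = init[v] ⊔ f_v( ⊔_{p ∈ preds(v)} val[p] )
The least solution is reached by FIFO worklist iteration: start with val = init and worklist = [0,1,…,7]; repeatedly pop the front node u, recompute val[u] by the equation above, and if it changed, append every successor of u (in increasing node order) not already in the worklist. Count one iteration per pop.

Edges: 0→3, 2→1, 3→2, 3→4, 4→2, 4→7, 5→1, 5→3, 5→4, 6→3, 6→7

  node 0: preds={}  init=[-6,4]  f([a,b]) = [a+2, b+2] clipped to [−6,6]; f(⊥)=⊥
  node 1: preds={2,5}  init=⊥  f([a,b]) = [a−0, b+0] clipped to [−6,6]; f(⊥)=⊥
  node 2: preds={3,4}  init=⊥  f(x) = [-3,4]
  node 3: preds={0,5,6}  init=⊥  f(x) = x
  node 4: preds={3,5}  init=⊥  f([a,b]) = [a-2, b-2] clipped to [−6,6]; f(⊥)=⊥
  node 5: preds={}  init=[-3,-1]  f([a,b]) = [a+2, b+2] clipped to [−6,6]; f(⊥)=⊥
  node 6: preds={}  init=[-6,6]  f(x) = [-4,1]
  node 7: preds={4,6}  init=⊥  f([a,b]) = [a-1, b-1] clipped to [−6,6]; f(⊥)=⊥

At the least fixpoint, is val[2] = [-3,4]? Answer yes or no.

yes

Trace (10 dequeues):
  [1] u=0 | in ⊥ | out [-6,4] | ==
  [2] u=1 | in [-3,-1] | out [-3,-1] | prev ⊥ | push {}
  [3] u=2 | in ⊥ | out [-3,4] | prev ⊥ | push {1}
  [4] u=3 | in [-6,6] | out [-6,6] | prev ⊥ | push {2}
  [5] u=4 | in [-6,6] | out [-6,4] | prev ⊥ | push {}
  [6] u=5 | in ⊥ | out [-3,-1] | ==
  [7] u=6 | in ⊥ | out [-6,6] | ==
  [8] u=7 | in [-6,6] | out [-6,5] | prev ⊥ | push {}
  [9] u=1 | in [-3,4] | out [-3,4] | prev [-3,-1] | push {}
  [10] u=2 | in [-6,6] | out [-3,4] | ==

Converged values:
  [0] [-6,4]
  [1] [-3,4]
  [2] [-3,4]
  [3] [-6,6]
  [4] [-6,4]
  [5] [-3,-1]
  [6] [-6,6]
  [7] [-6,5]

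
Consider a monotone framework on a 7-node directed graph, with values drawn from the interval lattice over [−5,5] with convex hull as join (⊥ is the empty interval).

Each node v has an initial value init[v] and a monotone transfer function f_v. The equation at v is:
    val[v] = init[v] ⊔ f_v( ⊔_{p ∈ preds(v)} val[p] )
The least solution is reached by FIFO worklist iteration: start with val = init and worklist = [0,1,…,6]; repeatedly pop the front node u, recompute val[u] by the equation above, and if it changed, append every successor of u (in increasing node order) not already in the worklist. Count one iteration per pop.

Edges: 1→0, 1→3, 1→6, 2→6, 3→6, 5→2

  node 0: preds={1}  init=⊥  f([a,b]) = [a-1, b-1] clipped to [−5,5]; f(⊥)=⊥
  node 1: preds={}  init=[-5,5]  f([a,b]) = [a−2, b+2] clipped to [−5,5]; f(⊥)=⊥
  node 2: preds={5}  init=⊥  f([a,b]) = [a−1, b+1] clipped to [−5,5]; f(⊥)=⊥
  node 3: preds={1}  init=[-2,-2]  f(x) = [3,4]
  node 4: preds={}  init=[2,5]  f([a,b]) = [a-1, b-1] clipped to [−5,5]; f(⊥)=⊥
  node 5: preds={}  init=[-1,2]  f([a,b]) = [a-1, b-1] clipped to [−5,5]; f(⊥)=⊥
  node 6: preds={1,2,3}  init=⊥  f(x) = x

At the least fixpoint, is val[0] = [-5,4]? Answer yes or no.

Iteration log — 7 steps:
  step 1. node 0  ⊔preds=[-5,5]  new=[-5,4]  old=⊥  +wl: 
  step 2. node 1  ⊔preds=⊥  new=[-5,5]  stable
  step 3. node 2  ⊔preds=[-1,2]  new=[-2,3]  old=⊥  +wl: 
  step 4. node 3  ⊔preds=[-5,5]  new=[-2,4]  old=[-2,-2]  +wl: 
  step 5. node 4  ⊔preds=⊥  new=[2,5]  stable
  step 6. node 5  ⊔preds=⊥  new=[-1,2]  stable
  step 7. node 6  ⊔preds=[-5,5]  new=[-5,5]  old=⊥  +wl: 

Least fixpoint reached:
  node 0: [-5,4]
  node 1: [-5,5]
  node 2: [-2,3]
  node 3: [-2,4]
  node 4: [2,5]
  node 5: [-1,2]
  node 6: [-5,5]

yes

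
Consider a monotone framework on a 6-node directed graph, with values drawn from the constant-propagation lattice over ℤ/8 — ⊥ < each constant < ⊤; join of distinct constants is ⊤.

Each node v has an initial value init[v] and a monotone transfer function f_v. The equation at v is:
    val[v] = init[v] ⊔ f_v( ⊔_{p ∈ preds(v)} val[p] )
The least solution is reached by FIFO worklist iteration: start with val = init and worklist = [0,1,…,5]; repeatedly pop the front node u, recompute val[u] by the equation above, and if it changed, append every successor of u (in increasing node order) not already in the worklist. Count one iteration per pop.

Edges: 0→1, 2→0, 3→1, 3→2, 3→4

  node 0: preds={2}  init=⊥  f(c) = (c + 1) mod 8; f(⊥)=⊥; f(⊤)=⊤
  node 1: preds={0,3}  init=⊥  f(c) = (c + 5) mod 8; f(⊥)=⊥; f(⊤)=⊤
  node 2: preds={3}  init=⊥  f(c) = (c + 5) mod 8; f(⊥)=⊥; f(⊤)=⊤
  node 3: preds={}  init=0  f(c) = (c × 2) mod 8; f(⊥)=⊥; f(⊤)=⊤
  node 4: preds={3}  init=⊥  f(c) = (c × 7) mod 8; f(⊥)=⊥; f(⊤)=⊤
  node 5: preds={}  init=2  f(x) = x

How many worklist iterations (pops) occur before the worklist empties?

8

Worklist (8 pops):
  #1 pop 0: in=⊥ → ⊥ (no change)
  #2 pop 1: in=0 → 5 (was ⊥); enqueue []
  #3 pop 2: in=0 → 5 (was ⊥); enqueue [0]
  #4 pop 3: in=⊥ → 0 (no change)
  #5 pop 4: in=0 → 0 (was ⊥); enqueue []
  #6 pop 5: in=⊥ → 2 (no change)
  #7 pop 0: in=5 → 6 (was ⊥); enqueue [1]
  #8 pop 1: in=⊤ → ⊤ (was 5); enqueue []

Fixpoint:
  val[0] = 6
  val[1] = ⊤
  val[2] = 5
  val[3] = 0
  val[4] = 0
  val[5] = 2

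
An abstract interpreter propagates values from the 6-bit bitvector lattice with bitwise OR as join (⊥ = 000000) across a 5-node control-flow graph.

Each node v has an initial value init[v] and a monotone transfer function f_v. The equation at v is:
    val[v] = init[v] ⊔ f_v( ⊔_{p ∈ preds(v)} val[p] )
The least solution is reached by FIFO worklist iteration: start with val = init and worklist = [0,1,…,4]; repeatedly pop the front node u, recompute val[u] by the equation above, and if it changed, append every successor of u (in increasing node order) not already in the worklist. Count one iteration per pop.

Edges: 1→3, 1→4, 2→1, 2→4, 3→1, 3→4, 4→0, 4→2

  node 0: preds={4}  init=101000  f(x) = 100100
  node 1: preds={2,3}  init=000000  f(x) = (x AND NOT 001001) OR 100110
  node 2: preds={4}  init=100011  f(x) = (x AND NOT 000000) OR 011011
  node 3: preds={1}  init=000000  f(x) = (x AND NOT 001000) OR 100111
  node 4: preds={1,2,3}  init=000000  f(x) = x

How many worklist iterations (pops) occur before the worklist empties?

11

Iteration log — 11 steps:
  step 1. node 0  ⊔preds=000000  new=101100  old=101000  +wl: 
  step 2. node 1  ⊔preds=100011  new=100110  old=000000  +wl: 
  step 3. node 2  ⊔preds=000000  new=111011  old=100011  +wl: 1
  step 4. node 3  ⊔preds=100110  new=100111  old=000000  +wl: 
  step 5. node 4  ⊔preds=111111  new=111111  old=000000  +wl: 0,2
  step 6. node 1  ⊔preds=111111  new=110110  old=100110  +wl: 3,4
  step 7. node 0  ⊔preds=111111  new=101100  stable
  step 8. node 2  ⊔preds=111111  new=111111  old=111011  +wl: 1
  step 9. node 3  ⊔preds=110110  new=110111  old=100111  +wl: 
  step 10. node 4  ⊔preds=111111  new=111111  stable
  step 11. node 1  ⊔preds=111111  new=110110  stable

Least fixpoint reached:
  node 0: 101100
  node 1: 110110
  node 2: 111111
  node 3: 110111
  node 4: 111111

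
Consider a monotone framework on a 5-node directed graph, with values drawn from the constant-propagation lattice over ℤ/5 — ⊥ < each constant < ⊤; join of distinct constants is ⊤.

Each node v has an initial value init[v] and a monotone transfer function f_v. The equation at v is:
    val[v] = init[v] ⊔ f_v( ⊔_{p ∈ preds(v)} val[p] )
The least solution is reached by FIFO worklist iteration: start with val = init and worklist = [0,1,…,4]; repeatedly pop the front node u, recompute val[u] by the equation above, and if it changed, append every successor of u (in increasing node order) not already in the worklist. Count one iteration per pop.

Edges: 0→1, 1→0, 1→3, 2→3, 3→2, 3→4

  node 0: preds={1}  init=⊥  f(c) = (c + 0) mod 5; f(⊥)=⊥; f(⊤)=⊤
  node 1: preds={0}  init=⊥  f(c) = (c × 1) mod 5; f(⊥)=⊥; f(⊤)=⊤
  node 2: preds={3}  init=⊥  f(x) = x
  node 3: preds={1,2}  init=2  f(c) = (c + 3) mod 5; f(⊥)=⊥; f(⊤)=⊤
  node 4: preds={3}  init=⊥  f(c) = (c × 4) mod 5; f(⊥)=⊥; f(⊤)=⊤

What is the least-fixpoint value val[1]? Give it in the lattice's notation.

⊥

Trace (7 dequeues):
  [1] u=0 | in ⊥ | out ⊥ | ==
  [2] u=1 | in ⊥ | out ⊥ | ==
  [3] u=2 | in 2 | out 2 | prev ⊥ | push {}
  [4] u=3 | in 2 | out ⊤ | prev 2 | push {2}
  [5] u=4 | in ⊤ | out ⊤ | prev ⊥ | push {}
  [6] u=2 | in ⊤ | out ⊤ | prev 2 | push {3}
  [7] u=3 | in ⊤ | out ⊤ | ==

Converged values:
  [0] ⊥
  [1] ⊥
  [2] ⊤
  [3] ⊤
  [4] ⊤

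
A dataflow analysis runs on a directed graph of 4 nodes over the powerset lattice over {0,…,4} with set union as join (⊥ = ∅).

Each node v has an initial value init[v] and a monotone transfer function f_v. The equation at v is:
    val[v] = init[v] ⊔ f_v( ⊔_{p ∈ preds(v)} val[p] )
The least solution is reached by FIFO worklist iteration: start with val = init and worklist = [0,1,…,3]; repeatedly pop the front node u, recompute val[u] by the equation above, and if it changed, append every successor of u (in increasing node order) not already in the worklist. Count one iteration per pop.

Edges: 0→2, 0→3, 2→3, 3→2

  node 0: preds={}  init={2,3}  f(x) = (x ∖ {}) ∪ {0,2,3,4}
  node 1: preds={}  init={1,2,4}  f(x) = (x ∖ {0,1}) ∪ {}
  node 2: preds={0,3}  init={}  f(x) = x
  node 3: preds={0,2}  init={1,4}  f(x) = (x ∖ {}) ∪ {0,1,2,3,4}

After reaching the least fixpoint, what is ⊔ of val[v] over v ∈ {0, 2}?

Trace (5 dequeues):
  [1] u=0 | in {} | out {0,2,3,4} | prev {2,3} | push {}
  [2] u=1 | in {} | out {1,2,4} | ==
  [3] u=2 | in {0,1,2,3,4} | out {0,1,2,3,4} | prev {} | push {}
  [4] u=3 | in {0,1,2,3,4} | out {0,1,2,3,4} | prev {1,4} | push {2}
  [5] u=2 | in {0,1,2,3,4} | out {0,1,2,3,4} | ==

Converged values:
  [0] {0,2,3,4}
  [1] {1,2,4}
  [2] {0,1,2,3,4}
  [3] {0,1,2,3,4}

{0,1,2,3,4}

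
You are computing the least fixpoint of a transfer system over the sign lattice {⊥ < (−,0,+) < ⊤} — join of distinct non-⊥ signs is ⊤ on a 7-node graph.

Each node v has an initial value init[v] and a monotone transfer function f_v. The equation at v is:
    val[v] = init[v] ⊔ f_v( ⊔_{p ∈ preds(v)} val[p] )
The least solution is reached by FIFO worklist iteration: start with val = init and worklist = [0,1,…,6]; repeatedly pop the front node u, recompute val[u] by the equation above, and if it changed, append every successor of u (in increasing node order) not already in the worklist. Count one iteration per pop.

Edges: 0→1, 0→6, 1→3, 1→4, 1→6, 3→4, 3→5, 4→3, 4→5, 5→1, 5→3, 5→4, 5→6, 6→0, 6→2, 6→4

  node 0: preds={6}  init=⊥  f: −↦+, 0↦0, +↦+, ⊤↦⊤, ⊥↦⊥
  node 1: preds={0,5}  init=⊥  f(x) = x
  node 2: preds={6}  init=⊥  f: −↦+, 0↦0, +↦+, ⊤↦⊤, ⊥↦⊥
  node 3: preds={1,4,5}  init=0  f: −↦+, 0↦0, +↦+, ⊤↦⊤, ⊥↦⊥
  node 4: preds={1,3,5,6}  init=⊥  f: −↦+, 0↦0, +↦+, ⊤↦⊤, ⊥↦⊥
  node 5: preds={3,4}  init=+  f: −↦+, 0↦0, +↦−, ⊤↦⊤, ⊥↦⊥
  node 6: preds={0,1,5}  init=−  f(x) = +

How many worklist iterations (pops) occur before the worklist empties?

Worklist (15 pops):
  #1 pop 0: in=− → + (was ⊥); enqueue []
  #2 pop 1: in=+ → + (was ⊥); enqueue []
  #3 pop 2: in=− → + (was ⊥); enqueue []
  #4 pop 3: in=+ → ⊤ (was 0); enqueue []
  #5 pop 4: in=⊤ → ⊤ (was ⊥); enqueue [3]
  #6 pop 5: in=⊤ → ⊤ (was +); enqueue [1,4]
  #7 pop 6: in=⊤ → ⊤ (was −); enqueue [0,2]
  #8 pop 3: in=⊤ → ⊤ (no change)
  #9 pop 1: in=⊤ → ⊤ (was +); enqueue [3,6]
  #10 pop 4: in=⊤ → ⊤ (no change)
  #11 pop 0: in=⊤ → ⊤ (was +); enqueue [1]
  #12 pop 2: in=⊤ → ⊤ (was +); enqueue []
  #13 pop 3: in=⊤ → ⊤ (no change)
  #14 pop 6: in=⊤ → ⊤ (no change)
  #15 pop 1: in=⊤ → ⊤ (no change)

Fixpoint:
  val[0] = ⊤
  val[1] = ⊤
  val[2] = ⊤
  val[3] = ⊤
  val[4] = ⊤
  val[5] = ⊤
  val[6] = ⊤

15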